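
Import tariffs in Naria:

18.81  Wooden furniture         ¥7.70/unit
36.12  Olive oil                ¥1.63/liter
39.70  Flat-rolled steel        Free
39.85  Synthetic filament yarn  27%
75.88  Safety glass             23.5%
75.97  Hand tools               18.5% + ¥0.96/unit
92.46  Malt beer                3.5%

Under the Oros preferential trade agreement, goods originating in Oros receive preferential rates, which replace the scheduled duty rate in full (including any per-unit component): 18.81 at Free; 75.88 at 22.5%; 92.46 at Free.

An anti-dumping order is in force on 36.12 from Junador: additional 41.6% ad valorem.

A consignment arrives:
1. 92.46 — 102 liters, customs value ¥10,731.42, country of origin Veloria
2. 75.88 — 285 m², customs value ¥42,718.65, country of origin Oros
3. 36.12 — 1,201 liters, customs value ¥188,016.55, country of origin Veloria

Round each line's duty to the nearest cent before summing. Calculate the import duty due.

Line 1 (92.46, Veloria, 102 liters, ¥10,731.42):
Base rate for 92.46 is 3.5%.
92.46 has an FTA preferential rate, but origin Veloria is not Oros; base rate stands.
Duty = ¥10,731.42 × 3.5% = ¥375.60.
Line 2 (75.88, Oros, 285 m², ¥42,718.65):
Base rate for 75.88 is 23.5%.
Origin Oros qualifies under the Naria–Oros agreement and 75.88 is covered: preferential rate 22.5% applies instead.
Duty = ¥42,718.65 × 22.5% = ¥9,611.70.
Line 3 (36.12, Veloria, 1,201 liters, ¥188,016.55):
Base rate for 36.12 is ¥1.63/liter.
The additional-duty order on 36.12 targets Junador, not Veloria; it does not apply.
Duty = 1,201 × ¥1.63 = ¥1,957.63.
Total = ¥375.60 + ¥9,611.70 + ¥1,957.63 = ¥11,944.93.

¥11,944.93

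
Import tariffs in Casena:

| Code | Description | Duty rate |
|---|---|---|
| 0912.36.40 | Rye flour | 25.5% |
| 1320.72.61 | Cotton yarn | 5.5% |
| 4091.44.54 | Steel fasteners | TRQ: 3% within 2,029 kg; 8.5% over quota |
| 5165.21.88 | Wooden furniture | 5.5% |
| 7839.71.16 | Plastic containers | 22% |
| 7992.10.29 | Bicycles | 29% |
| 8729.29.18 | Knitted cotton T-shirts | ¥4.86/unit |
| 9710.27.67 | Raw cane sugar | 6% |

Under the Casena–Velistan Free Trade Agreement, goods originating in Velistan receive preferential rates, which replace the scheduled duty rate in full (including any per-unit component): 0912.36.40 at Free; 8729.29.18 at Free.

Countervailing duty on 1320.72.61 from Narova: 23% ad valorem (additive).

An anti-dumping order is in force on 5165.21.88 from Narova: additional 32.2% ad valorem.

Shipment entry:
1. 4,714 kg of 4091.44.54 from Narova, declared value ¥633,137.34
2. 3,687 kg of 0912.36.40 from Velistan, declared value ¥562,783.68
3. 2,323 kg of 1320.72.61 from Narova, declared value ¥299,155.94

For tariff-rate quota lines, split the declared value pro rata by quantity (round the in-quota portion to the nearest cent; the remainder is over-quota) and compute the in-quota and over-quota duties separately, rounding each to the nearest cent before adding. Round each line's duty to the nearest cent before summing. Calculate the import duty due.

Line 1 (4091.44.54, Narova, 4,714 kg, ¥633,137.34):
Code 4091.44.54 is under a tariff-rate quota (threshold 2,029 kg). In-quota: 2,029 kg at 3%; over-quota: 2,685 kg at 8.5%.
Pro-rata value split: in-quota = ¥633,137.34 × 2,029/4,714 = ¥272,514.99; over-quota = ¥633,137.34 − ¥272,514.99 = ¥360,622.35.
In-quota duty = ¥272,514.99 × 3% = ¥8,175.45. Over-quota duty = ¥360,622.35 × 8.5% = ¥30,652.90.
Line duty = ¥8,175.45 + ¥30,652.90 = ¥38,828.35.
Line 2 (0912.36.40, Velistan, 3,687 kg, ¥562,783.68):
Base rate for 0912.36.40 is 25.5%.
Origin Velistan qualifies under the Casena–Velistan agreement and 0912.36.40 is covered: preferential rate Free applies instead.
Duty = ¥562,783.68 × 0% = ¥0.00.
Line 3 (1320.72.61, Narova, 2,323 kg, ¥299,155.94):
Base rate for 1320.72.61 is 5.5%.
Additional duty on 1320.72.61 from Narova: +23%. Applied ad valorem rate: 5.5% + 23% = 28.5%.
Duty = ¥299,155.94 × 28.5% = ¥85,259.44.
Total = ¥38,828.35 + ¥0.00 + ¥85,259.44 = ¥124,087.79.

¥124,087.79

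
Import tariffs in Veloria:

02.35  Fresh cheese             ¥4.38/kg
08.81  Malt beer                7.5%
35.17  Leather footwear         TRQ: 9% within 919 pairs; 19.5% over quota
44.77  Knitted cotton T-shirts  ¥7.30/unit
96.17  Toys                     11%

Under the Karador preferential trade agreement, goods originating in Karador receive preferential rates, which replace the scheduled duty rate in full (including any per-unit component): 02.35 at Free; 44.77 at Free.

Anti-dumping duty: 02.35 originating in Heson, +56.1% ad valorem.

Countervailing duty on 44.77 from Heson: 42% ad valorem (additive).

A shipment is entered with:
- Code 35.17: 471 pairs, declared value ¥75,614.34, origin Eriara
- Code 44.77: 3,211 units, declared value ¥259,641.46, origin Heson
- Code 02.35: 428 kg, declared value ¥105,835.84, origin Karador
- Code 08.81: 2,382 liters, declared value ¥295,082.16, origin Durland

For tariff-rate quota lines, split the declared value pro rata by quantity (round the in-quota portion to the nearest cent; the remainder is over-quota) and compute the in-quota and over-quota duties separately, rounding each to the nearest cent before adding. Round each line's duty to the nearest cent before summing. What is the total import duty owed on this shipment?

Line 1 (35.17, Eriara, 471 pairs, ¥75,614.34):
Code 35.17 is under a tariff-rate quota (threshold 919 pairs). Quantity 471 pairs is within the quota, so the in-quota rate 9% applies to the full value.
Duty = ¥75,614.34 × 9% = ¥6,805.29.
Line 2 (44.77, Heson, 3,211 units, ¥259,641.46):
Base rate for 44.77 is ¥7.30/unit.
44.77 has an FTA preferential rate, but origin Heson is not Karador; base rate stands.
Additional duty on 44.77 from Heson: +42% ad valorem. Applied ad valorem rate = 42%.
Duty = ¥259,641.46 × 42% + 3,211 × ¥7.30 = ¥132,489.71.
Line 3 (02.35, Karador, 428 kg, ¥105,835.84):
Base rate for 02.35 is ¥4.38/kg.
Origin Karador qualifies under the Veloria–Karador agreement and 02.35 is covered: preferential rate Free applies instead.
The additional-duty order on 02.35 targets Heson, not Karador; it does not apply.
Duty = ¥105,835.84 × 0% = ¥0.00.
Line 4 (08.81, Durland, 2,382 liters, ¥295,082.16):
Base rate for 08.81 is 7.5%.
Duty = ¥295,082.16 × 7.5% = ¥22,131.16.
Total = ¥6,805.29 + ¥132,489.71 + ¥0.00 + ¥22,131.16 = ¥161,426.16.

¥161,426.16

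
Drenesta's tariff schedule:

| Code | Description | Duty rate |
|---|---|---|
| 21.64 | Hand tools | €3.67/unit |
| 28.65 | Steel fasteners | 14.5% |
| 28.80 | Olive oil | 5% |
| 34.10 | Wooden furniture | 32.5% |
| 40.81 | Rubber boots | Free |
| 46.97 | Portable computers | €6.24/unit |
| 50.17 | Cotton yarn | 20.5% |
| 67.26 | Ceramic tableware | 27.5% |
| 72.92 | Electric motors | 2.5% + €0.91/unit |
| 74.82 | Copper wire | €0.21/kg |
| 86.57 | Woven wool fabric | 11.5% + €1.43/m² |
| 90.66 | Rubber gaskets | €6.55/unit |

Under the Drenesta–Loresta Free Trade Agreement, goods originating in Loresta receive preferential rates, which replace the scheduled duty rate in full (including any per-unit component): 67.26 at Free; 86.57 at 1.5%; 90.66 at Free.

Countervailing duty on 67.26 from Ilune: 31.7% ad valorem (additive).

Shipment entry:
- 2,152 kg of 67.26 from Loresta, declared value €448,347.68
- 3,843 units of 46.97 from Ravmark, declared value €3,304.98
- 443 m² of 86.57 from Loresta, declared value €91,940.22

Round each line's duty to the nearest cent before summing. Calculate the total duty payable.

Line 1 (67.26, Loresta, 2,152 kg, €448,347.68):
Base rate for 67.26 is 27.5%.
Origin Loresta qualifies under the Drenesta–Loresta agreement and 67.26 is covered: preferential rate Free applies instead.
The additional-duty order on 67.26 targets Ilune, not Loresta; it does not apply.
Duty = €448,347.68 × 0% = €0.00.
Line 2 (46.97, Ravmark, 3,843 units, €3,304.98):
Base rate for 46.97 is €6.24/unit.
Duty = 3,843 × €6.24 = €23,980.32.
Line 3 (86.57, Loresta, 443 m², €91,940.22):
Base rate for 86.57 is 11.5% + €1.43/m².
Origin Loresta qualifies under the Drenesta–Loresta agreement and 86.57 is covered: preferential rate 1.5% applies instead.
Duty = €91,940.22 × 1.5% = €1,379.10.
Total = €0.00 + €23,980.32 + €1,379.10 = €25,359.42.

€25,359.42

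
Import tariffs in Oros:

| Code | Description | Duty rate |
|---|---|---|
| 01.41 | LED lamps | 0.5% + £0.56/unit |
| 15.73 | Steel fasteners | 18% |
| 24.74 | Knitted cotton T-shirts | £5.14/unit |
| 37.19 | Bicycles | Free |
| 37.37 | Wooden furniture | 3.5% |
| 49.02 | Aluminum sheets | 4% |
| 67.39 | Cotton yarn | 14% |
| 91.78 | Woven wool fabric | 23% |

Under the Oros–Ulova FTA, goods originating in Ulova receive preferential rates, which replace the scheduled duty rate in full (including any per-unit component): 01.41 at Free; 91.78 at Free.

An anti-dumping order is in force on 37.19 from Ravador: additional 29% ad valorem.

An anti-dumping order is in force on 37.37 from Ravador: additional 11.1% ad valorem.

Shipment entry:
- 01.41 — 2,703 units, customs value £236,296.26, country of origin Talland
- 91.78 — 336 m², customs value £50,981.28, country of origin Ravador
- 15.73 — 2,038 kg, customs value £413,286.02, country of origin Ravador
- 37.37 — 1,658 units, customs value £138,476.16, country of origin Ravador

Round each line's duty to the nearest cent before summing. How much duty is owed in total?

Line 1 (01.41, Talland, 2,703 units, £236,296.26):
Base rate for 01.41 is 0.5% + £0.56/unit.
01.41 has an FTA preferential rate, but origin Talland is not Ulova; base rate stands.
Duty = £236,296.26 × 0.5% + 2,703 × £0.56 = £2,695.16.
Line 2 (91.78, Ravador, 336 m², £50,981.28):
Base rate for 91.78 is 23%.
91.78 has an FTA preferential rate, but origin Ravador is not Ulova; base rate stands.
Duty = £50,981.28 × 23% = £11,725.69.
Line 3 (15.73, Ravador, 2,038 kg, £413,286.02):
Base rate for 15.73 is 18%.
Duty = £413,286.02 × 18% = £74,391.48.
Line 4 (37.37, Ravador, 1,658 units, £138,476.16):
Base rate for 37.37 is 3.5%.
Additional duty on 37.37 from Ravador: +11.1%. Applied ad valorem rate: 3.5% + 11.1% = 14.6%.
Duty = £138,476.16 × 14.6% = £20,217.52.
Total = £2,695.16 + £11,725.69 + £74,391.48 + £20,217.52 = £109,029.85.

£109,029.85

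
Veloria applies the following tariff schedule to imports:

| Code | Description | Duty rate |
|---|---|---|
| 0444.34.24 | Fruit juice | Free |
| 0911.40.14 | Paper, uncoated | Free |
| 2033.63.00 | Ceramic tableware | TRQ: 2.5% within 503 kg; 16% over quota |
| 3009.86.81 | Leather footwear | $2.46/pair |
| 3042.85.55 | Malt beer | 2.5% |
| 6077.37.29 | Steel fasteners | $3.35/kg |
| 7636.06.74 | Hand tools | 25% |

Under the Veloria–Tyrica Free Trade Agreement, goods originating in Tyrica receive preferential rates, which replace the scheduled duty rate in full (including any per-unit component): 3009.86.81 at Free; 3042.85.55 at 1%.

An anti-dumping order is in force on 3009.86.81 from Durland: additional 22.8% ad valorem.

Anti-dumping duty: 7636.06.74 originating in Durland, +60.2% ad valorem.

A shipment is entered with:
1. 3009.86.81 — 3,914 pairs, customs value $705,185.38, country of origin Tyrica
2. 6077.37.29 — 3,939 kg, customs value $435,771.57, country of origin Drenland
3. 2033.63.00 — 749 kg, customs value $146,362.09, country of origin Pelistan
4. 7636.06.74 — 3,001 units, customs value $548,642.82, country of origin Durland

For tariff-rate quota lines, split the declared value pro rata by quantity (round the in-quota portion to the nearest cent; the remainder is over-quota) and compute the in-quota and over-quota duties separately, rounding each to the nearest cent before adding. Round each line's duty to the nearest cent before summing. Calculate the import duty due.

$490,787.95

Line 1 (3009.86.81, Tyrica, 3,914 pairs, $705,185.38):
Base rate for 3009.86.81 is $2.46/pair.
Origin Tyrica qualifies under the Veloria–Tyrica agreement and 3009.86.81 is covered: preferential rate Free applies instead.
The additional-duty order on 3009.86.81 targets Durland, not Tyrica; it does not apply.
Duty = $705,185.38 × 0% = $0.00.
Line 2 (6077.37.29, Drenland, 3,939 kg, $435,771.57):
Base rate for 6077.37.29 is $3.35/kg.
Duty = 3,939 × $3.35 = $13,195.65.
Line 3 (2033.63.00, Pelistan, 749 kg, $146,362.09):
Code 2033.63.00 is under a tariff-rate quota (threshold 503 kg). In-quota: 503 kg at 2.5%; over-quota: 246 kg at 16%.
Pro-rata value split: in-quota = $146,362.09 × 503/749 = $98,291.23; over-quota = $146,362.09 − $98,291.23 = $48,070.86.
In-quota duty = $98,291.23 × 2.5% = $2,457.28. Over-quota duty = $48,070.86 × 16% = $7,691.34.
Line duty = $2,457.28 + $7,691.34 = $10,148.62.
Line 4 (7636.06.74, Durland, 3,001 units, $548,642.82):
Base rate for 7636.06.74 is 25%.
Additional duty on 7636.06.74 from Durland: +60.2%. Applied ad valorem rate: 25% + 60.2% = 85.2%.
Duty = $548,642.82 × 85.2% = $467,443.68.
Total = $0.00 + $13,195.65 + $10,148.62 + $467,443.68 = $490,787.95.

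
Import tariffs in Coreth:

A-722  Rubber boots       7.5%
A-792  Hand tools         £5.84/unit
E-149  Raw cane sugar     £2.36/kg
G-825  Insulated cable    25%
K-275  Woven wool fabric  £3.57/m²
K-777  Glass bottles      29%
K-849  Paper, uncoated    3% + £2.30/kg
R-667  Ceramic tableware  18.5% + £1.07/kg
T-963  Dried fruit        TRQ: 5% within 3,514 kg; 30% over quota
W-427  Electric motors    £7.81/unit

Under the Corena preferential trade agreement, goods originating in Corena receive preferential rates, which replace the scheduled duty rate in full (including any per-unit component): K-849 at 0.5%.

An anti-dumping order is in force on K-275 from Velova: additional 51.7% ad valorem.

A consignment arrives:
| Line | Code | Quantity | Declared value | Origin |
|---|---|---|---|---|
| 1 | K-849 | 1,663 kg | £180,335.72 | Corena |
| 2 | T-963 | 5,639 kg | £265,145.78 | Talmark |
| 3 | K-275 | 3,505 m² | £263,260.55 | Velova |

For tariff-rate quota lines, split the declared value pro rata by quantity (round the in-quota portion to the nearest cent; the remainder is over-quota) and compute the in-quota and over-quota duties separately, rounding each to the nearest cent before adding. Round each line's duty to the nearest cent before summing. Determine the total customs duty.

Line 1 (K-849, Corena, 1,663 kg, £180,335.72):
Base rate for K-849 is 3% + £2.30/kg.
Origin Corena qualifies under the Coreth–Corena agreement and K-849 is covered: preferential rate 0.5% applies instead.
Duty = £180,335.72 × 0.5% = £901.68.
Line 2 (T-963, Talmark, 5,639 kg, £265,145.78):
Code T-963 is under a tariff-rate quota (threshold 3,514 kg). In-quota: 3,514 kg at 5%; over-quota: 2,125 kg at 30%.
Pro-rata value split: in-quota = £265,145.78 × 3,514/5,639 = £165,228.28; over-quota = £265,145.78 − £165,228.28 = £99,917.50.
In-quota duty = £165,228.28 × 5% = £8,261.41. Over-quota duty = £99,917.50 × 30% = £29,975.25.
Line duty = £8,261.41 + £29,975.25 = £38,236.66.
Line 3 (K-275, Velova, 3,505 m², £263,260.55):
Base rate for K-275 is £3.57/m².
Additional duty on K-275 from Velova: +51.7% ad valorem. Applied ad valorem rate = 51.7%.
Duty = £263,260.55 × 51.7% + 3,505 × £3.57 = £148,618.55.
Total = £901.68 + £38,236.66 + £148,618.55 = £187,756.89.

£187,756.89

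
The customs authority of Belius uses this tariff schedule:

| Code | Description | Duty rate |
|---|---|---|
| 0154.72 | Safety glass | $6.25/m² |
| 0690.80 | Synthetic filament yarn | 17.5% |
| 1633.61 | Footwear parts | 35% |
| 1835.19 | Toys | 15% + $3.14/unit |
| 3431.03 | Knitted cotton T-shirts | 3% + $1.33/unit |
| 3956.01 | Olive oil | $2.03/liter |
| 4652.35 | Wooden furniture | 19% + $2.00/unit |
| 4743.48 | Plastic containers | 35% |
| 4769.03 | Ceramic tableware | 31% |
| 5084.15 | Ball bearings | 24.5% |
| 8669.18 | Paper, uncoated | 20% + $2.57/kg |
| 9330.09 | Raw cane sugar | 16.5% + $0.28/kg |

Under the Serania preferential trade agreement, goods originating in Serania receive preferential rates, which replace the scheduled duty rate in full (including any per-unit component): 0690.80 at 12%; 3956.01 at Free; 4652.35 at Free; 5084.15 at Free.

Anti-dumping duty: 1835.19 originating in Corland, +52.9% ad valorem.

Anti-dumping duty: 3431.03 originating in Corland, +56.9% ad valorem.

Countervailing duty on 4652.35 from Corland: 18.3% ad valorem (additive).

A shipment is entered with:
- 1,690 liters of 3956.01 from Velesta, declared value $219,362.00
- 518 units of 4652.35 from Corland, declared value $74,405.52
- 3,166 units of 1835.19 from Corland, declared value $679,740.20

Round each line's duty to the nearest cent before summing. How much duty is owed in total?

Line 1 (3956.01, Velesta, 1,690 liters, $219,362.00):
Base rate for 3956.01 is $2.03/liter.
3956.01 has an FTA preferential rate, but origin Velesta is not Serania; base rate stands.
Duty = 1,690 × $2.03 = $3,430.70.
Line 2 (4652.35, Corland, 518 units, $74,405.52):
Base rate for 4652.35 is 19% + $2.00/unit.
4652.35 has an FTA preferential rate, but origin Corland is not Serania; base rate stands.
Additional duty on 4652.35 from Corland: +18.3%. Applied ad valorem rate: 19% + 18.3% = 37.3%.
Duty = $74,405.52 × 37.3% + 518 × $2.00 = $28,789.26.
Line 3 (1835.19, Corland, 3,166 units, $679,740.20):
Base rate for 1835.19 is 15% + $3.14/unit.
Additional duty on 1835.19 from Corland: +52.9%. Applied ad valorem rate: 15% + 52.9% = 67.9%.
Duty = $679,740.20 × 67.9% + 3,166 × $3.14 = $471,484.84.
Total = $3,430.70 + $28,789.26 + $471,484.84 = $503,704.80.

$503,704.80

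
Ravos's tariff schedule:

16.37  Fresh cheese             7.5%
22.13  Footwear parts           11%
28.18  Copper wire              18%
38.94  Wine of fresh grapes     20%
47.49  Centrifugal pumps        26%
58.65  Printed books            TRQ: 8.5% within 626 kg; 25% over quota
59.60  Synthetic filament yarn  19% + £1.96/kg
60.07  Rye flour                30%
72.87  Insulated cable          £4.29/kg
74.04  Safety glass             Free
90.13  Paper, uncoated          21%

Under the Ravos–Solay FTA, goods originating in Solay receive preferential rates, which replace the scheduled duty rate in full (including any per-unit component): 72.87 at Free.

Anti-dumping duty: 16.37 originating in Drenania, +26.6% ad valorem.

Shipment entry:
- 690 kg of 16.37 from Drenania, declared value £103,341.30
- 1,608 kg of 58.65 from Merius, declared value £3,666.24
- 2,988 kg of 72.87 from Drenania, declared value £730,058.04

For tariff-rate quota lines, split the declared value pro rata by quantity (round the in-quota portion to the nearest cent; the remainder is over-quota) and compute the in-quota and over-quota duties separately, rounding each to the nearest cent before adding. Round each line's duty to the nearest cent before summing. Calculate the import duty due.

Line 1 (16.37, Drenania, 690 kg, £103,341.30):
Base rate for 16.37 is 7.5%.
Additional duty on 16.37 from Drenania: +26.6%. Applied ad valorem rate: 7.5% + 26.6% = 34.1%.
Duty = £103,341.30 × 34.1% = £35,239.38.
Line 2 (58.65, Merius, 1,608 kg, £3,666.24):
Code 58.65 is under a tariff-rate quota (threshold 626 kg). In-quota: 626 kg at 8.5%; over-quota: 982 kg at 25%.
Pro-rata value split: in-quota = £3,666.24 × 626/1,608 = £1,427.28; over-quota = £3,666.24 − £1,427.28 = £2,238.96.
In-quota duty = £1,427.28 × 8.5% = £121.32. Over-quota duty = £2,238.96 × 25% = £559.74.
Line duty = £121.32 + £559.74 = £681.06.
Line 3 (72.87, Drenania, 2,988 kg, £730,058.04):
Base rate for 72.87 is £4.29/kg.
72.87 has an FTA preferential rate, but origin Drenania is not Solay; base rate stands.
Duty = 2,988 × £4.29 = £12,818.52.
Total = £35,239.38 + £681.06 + £12,818.52 = £48,738.96.

£48,738.96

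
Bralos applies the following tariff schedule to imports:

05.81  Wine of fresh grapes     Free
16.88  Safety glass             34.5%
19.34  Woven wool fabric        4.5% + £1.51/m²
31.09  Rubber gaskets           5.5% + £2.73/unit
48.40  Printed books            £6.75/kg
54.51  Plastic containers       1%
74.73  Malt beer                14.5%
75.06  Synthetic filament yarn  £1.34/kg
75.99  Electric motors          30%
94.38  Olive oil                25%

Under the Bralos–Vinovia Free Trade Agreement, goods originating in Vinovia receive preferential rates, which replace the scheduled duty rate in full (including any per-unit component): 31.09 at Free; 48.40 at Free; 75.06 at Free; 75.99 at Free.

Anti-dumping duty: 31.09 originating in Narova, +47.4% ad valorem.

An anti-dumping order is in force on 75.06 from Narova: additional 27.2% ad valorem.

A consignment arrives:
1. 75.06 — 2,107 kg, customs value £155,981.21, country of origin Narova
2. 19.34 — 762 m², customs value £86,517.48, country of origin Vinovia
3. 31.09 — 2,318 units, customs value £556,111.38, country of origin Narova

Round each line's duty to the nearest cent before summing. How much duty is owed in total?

£350,805.24

Line 1 (75.06, Narova, 2,107 kg, £155,981.21):
Base rate for 75.06 is £1.34/kg.
75.06 has an FTA preferential rate, but origin Narova is not Vinovia; base rate stands.
Additional duty on 75.06 from Narova: +27.2% ad valorem. Applied ad valorem rate = 27.2%.
Duty = £155,981.21 × 27.2% + 2,107 × £1.34 = £45,250.27.
Line 2 (19.34, Vinovia, 762 m², £86,517.48):
Base rate for 19.34 is 4.5% + £1.51/m².
Origin Vinovia is the FTA partner but 19.34 is not on the preference list; base rate stands.
Duty = £86,517.48 × 4.5% + 762 × £1.51 = £5,043.91.
Line 3 (31.09, Narova, 2,318 units, £556,111.38):
Base rate for 31.09 is 5.5% + £2.73/unit.
31.09 has an FTA preferential rate, but origin Narova is not Vinovia; base rate stands.
Additional duty on 31.09 from Narova: +47.4%. Applied ad valorem rate: 5.5% + 47.4% = 52.9%.
Duty = £556,111.38 × 52.9% + 2,318 × £2.73 = £300,511.06.
Total = £45,250.27 + £5,043.91 + £300,511.06 = £350,805.24.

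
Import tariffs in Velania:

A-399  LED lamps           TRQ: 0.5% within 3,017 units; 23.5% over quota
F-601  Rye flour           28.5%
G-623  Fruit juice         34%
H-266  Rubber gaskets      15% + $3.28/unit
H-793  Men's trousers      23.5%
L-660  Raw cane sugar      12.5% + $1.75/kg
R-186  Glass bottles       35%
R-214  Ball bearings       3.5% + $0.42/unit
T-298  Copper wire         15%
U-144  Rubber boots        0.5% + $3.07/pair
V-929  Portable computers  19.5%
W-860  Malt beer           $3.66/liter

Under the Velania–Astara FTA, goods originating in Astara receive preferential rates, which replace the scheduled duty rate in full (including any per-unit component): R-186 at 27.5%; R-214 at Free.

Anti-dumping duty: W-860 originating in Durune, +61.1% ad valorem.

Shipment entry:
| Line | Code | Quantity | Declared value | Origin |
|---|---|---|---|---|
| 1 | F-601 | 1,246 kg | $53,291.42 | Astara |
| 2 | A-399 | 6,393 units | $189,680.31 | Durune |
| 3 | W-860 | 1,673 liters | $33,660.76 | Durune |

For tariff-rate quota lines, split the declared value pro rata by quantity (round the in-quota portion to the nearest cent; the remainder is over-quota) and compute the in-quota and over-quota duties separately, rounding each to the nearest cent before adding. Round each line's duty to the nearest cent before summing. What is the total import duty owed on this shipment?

$65,864.51

Line 1 (F-601, Astara, 1,246 kg, $53,291.42):
Base rate for F-601 is 28.5%.
Origin Astara is the FTA partner but F-601 is not on the preference list; base rate stands.
Duty = $53,291.42 × 28.5% = $15,188.05.
Line 2 (A-399, Durune, 6,393 units, $189,680.31):
Code A-399 is under a tariff-rate quota (threshold 3,017 units). In-quota: 3,017 units at 0.5%; over-quota: 3,376 units at 23.5%.
Pro-rata value split: in-quota = $189,680.31 × 3,017/6,393 = $89,514.39; over-quota = $189,680.31 − $89,514.39 = $100,165.92.
In-quota duty = $89,514.39 × 0.5% = $447.57. Over-quota duty = $100,165.92 × 23.5% = $23,538.99.
Line duty = $447.57 + $23,538.99 = $23,986.56.
Line 3 (W-860, Durune, 1,673 liters, $33,660.76):
Base rate for W-860 is $3.66/liter.
Additional duty on W-860 from Durune: +61.1% ad valorem. Applied ad valorem rate = 61.1%.
Duty = $33,660.76 × 61.1% + 1,673 × $3.66 = $26,689.90.
Total = $15,188.05 + $23,986.56 + $26,689.90 = $65,864.51.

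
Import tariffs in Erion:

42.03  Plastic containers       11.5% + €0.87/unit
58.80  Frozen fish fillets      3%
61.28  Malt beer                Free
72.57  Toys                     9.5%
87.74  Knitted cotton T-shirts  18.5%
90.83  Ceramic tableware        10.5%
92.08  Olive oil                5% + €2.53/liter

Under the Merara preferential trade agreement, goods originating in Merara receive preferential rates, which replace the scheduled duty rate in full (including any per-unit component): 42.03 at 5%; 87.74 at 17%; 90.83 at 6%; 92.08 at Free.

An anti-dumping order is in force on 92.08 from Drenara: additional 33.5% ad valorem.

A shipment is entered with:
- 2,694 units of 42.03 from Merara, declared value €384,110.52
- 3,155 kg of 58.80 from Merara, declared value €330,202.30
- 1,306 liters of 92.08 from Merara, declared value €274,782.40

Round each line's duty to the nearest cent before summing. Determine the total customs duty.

€29,111.60

Line 1 (42.03, Merara, 2,694 units, €384,110.52):
Base rate for 42.03 is 11.5% + €0.87/unit.
Origin Merara qualifies under the Erion–Merara agreement and 42.03 is covered: preferential rate 5% applies instead.
Duty = €384,110.52 × 5% = €19,205.53.
Line 2 (58.80, Merara, 3,155 kg, €330,202.30):
Base rate for 58.80 is 3%.
Origin Merara is the FTA partner but 58.80 is not on the preference list; base rate stands.
Duty = €330,202.30 × 3% = €9,906.07.
Line 3 (92.08, Merara, 1,306 liters, €274,782.40):
Base rate for 92.08 is 5% + €2.53/liter.
Origin Merara qualifies under the Erion–Merara agreement and 92.08 is covered: preferential rate Free applies instead.
The additional-duty order on 92.08 targets Drenara, not Merara; it does not apply.
Duty = €274,782.40 × 0% = €0.00.
Total = €19,205.53 + €9,906.07 + €0.00 = €29,111.60.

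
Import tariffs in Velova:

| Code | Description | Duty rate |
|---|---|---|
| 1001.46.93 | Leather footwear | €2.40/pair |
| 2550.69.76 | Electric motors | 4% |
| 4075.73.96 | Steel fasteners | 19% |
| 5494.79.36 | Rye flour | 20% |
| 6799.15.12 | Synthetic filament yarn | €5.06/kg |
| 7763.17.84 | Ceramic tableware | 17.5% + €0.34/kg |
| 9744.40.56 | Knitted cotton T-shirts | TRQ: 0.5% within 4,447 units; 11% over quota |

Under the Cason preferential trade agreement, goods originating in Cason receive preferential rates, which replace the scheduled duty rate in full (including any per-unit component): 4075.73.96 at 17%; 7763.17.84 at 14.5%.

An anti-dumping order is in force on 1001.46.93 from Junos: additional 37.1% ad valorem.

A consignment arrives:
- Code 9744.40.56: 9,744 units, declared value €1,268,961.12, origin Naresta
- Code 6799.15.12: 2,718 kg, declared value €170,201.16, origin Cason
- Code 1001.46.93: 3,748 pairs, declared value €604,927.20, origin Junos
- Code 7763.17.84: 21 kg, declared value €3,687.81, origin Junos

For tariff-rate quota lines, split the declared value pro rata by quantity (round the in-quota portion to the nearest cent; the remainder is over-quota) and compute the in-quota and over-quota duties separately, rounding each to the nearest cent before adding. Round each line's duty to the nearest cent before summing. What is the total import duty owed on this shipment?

€326,605.55

Line 1 (9744.40.56, Naresta, 9,744 units, €1,268,961.12):
Code 9744.40.56 is under a tariff-rate quota (threshold 4,447 units). In-quota: 4,447 units at 0.5%; over-quota: 5,297 units at 11%.
Pro-rata value split: in-quota = €1,268,961.12 × 4,447/9,744 = €579,132.81; over-quota = €1,268,961.12 − €579,132.81 = €689,828.31.
In-quota duty = €579,132.81 × 0.5% = €2,895.66. Over-quota duty = €689,828.31 × 11% = €75,881.11.
Line duty = €2,895.66 + €75,881.11 = €78,776.77.
Line 2 (6799.15.12, Cason, 2,718 kg, €170,201.16):
Base rate for 6799.15.12 is €5.06/kg.
Origin Cason is the FTA partner but 6799.15.12 is not on the preference list; base rate stands.
Duty = 2,718 × €5.06 = €13,753.08.
Line 3 (1001.46.93, Junos, 3,748 pairs, €604,927.20):
Base rate for 1001.46.93 is €2.40/pair.
Additional duty on 1001.46.93 from Junos: +37.1% ad valorem. Applied ad valorem rate = 37.1%.
Duty = €604,927.20 × 37.1% + 3,748 × €2.40 = €233,423.19.
Line 4 (7763.17.84, Junos, 21 kg, €3,687.81):
Base rate for 7763.17.84 is 17.5% + €0.34/kg.
7763.17.84 has an FTA preferential rate, but origin Junos is not Cason; base rate stands.
Duty = €3,687.81 × 17.5% + 21 × €0.34 = €652.51.
Total = €78,776.77 + €13,753.08 + €233,423.19 + €652.51 = €326,605.55.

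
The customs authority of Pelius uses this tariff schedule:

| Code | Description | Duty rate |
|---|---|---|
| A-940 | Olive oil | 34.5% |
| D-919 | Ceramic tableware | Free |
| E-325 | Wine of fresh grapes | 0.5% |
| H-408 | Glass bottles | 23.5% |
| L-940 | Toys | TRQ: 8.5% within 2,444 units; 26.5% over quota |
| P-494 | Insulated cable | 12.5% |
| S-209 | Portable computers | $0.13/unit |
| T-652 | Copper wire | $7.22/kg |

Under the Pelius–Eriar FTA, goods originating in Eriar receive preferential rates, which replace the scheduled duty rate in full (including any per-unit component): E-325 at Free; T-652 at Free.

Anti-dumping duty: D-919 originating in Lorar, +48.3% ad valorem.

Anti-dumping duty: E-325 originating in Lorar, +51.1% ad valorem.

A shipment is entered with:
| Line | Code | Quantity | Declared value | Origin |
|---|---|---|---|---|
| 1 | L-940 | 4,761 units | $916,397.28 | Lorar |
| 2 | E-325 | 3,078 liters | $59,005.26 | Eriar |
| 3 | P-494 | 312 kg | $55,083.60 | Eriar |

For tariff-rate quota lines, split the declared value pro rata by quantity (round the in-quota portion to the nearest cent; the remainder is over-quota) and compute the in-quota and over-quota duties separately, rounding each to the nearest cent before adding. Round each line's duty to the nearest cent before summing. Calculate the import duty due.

$165,054.93

Line 1 (L-940, Lorar, 4,761 units, $916,397.28):
Code L-940 is under a tariff-rate quota (threshold 2,444 units). In-quota: 2,444 units at 8.5%; over-quota: 2,317 units at 26.5%.
Pro-rata value split: in-quota = $916,397.28 × 2,444/4,761 = $470,421.12; over-quota = $916,397.28 − $470,421.12 = $445,976.16.
In-quota duty = $470,421.12 × 8.5% = $39,985.80. Over-quota duty = $445,976.16 × 26.5% = $118,183.68.
Line duty = $39,985.80 + $118,183.68 = $158,169.48.
Line 2 (E-325, Eriar, 3,078 liters, $59,005.26):
Base rate for E-325 is 0.5%.
Origin Eriar qualifies under the Pelius–Eriar agreement and E-325 is covered: preferential rate Free applies instead.
The additional-duty order on E-325 targets Lorar, not Eriar; it does not apply.
Duty = $59,005.26 × 0% = $0.00.
Line 3 (P-494, Eriar, 312 kg, $55,083.60):
Base rate for P-494 is 12.5%.
Origin Eriar is the FTA partner but P-494 is not on the preference list; base rate stands.
Duty = $55,083.60 × 12.5% = $6,885.45.
Total = $158,169.48 + $0.00 + $6,885.45 = $165,054.93.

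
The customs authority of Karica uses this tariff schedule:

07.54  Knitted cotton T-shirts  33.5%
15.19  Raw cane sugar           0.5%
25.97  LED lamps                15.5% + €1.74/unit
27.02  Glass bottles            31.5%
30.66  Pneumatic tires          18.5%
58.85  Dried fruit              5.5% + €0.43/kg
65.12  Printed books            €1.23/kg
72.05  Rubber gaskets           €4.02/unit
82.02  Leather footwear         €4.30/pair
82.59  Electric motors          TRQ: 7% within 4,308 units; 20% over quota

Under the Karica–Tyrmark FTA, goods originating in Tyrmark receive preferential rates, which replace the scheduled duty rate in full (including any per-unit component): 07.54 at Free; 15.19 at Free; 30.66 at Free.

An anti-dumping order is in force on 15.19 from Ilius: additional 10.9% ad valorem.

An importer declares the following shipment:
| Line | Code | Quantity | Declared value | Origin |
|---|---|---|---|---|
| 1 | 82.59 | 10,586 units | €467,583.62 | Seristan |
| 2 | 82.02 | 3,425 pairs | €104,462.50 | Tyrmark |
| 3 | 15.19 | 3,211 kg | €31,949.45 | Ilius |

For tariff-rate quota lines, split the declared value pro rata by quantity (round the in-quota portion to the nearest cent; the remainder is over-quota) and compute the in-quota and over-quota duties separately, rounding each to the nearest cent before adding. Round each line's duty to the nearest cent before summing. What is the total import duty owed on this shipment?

€87,149.50

Line 1 (82.59, Seristan, 10,586 units, €467,583.62):
Code 82.59 is under a tariff-rate quota (threshold 4,308 units). In-quota: 4,308 units at 7%; over-quota: 6,278 units at 20%.
Pro-rata value split: in-quota = €467,583.62 × 4,308/10,586 = €190,284.36; over-quota = €467,583.62 − €190,284.36 = €277,299.26.
In-quota duty = €190,284.36 × 7% = €13,319.91. Over-quota duty = €277,299.26 × 20% = €55,459.85.
Line duty = €13,319.91 + €55,459.85 = €68,779.76.
Line 2 (82.02, Tyrmark, 3,425 pairs, €104,462.50):
Base rate for 82.02 is €4.30/pair.
Origin Tyrmark is the FTA partner but 82.02 is not on the preference list; base rate stands.
Duty = 3,425 × €4.30 = €14,727.50.
Line 3 (15.19, Ilius, 3,211 kg, €31,949.45):
Base rate for 15.19 is 0.5%.
15.19 has an FTA preferential rate, but origin Ilius is not Tyrmark; base rate stands.
Additional duty on 15.19 from Ilius: +10.9%. Applied ad valorem rate: 0.5% + 10.9% = 11.4%.
Duty = €31,949.45 × 11.4% = €3,642.24.
Total = €68,779.76 + €14,727.50 + €3,642.24 = €87,149.50.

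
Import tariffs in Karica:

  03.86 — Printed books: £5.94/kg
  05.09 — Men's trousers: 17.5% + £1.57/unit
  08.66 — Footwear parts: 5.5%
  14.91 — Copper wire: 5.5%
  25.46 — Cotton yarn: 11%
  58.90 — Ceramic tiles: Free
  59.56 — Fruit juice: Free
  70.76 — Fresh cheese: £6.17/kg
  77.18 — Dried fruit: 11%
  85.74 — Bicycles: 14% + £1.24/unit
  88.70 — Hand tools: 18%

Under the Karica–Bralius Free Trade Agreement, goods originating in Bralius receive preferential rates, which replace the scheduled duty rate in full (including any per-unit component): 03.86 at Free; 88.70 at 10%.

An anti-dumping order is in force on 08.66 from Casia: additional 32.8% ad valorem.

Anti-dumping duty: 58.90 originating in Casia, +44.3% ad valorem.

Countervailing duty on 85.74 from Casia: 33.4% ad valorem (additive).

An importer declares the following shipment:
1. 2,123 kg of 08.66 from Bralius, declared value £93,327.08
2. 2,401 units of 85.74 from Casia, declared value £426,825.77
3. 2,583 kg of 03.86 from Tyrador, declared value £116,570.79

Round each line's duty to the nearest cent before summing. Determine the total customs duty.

£225,768.66

Line 1 (08.66, Bralius, 2,123 kg, £93,327.08):
Base rate for 08.66 is 5.5%.
Origin Bralius is the FTA partner but 08.66 is not on the preference list; base rate stands.
The additional-duty order on 08.66 targets Casia, not Bralius; it does not apply.
Duty = £93,327.08 × 5.5% = £5,132.99.
Line 2 (85.74, Casia, 2,401 units, £426,825.77):
Base rate for 85.74 is 14% + £1.24/unit.
Additional duty on 85.74 from Casia: +33.4%. Applied ad valorem rate: 14% + 33.4% = 47.4%.
Duty = £426,825.77 × 47.4% + 2,401 × £1.24 = £205,292.65.
Line 3 (03.86, Tyrador, 2,583 kg, £116,570.79):
Base rate for 03.86 is £5.94/kg.
03.86 has an FTA preferential rate, but origin Tyrador is not Bralius; base rate stands.
Duty = 2,583 × £5.94 = £15,343.02.
Total = £5,132.99 + £205,292.65 + £15,343.02 = £225,768.66.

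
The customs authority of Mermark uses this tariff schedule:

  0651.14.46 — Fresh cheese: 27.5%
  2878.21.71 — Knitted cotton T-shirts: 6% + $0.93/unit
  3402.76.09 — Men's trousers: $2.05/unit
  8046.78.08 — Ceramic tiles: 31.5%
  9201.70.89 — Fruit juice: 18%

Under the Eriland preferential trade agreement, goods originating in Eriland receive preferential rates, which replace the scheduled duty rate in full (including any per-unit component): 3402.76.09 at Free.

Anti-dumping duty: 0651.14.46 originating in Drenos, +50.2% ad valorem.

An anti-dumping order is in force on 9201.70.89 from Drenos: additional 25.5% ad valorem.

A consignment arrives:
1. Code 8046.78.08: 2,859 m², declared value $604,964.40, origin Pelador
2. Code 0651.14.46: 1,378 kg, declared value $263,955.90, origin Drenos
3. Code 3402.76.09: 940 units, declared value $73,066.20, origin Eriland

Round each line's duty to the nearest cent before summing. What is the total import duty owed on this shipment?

Line 1 (8046.78.08, Pelador, 2,859 m², $604,964.40):
Base rate for 8046.78.08 is 31.5%.
Duty = $604,964.40 × 31.5% = $190,563.79.
Line 2 (0651.14.46, Drenos, 1,378 kg, $263,955.90):
Base rate for 0651.14.46 is 27.5%.
Additional duty on 0651.14.46 from Drenos: +50.2%. Applied ad valorem rate: 27.5% + 50.2% = 77.7%.
Duty = $263,955.90 × 77.7% = $205,093.73.
Line 3 (3402.76.09, Eriland, 940 units, $73,066.20):
Base rate for 3402.76.09 is $2.05/unit.
Origin Eriland qualifies under the Mermark–Eriland agreement and 3402.76.09 is covered: preferential rate Free applies instead.
Duty = $73,066.20 × 0% = $0.00.
Total = $190,563.79 + $205,093.73 + $0.00 = $395,657.52.

$395,657.52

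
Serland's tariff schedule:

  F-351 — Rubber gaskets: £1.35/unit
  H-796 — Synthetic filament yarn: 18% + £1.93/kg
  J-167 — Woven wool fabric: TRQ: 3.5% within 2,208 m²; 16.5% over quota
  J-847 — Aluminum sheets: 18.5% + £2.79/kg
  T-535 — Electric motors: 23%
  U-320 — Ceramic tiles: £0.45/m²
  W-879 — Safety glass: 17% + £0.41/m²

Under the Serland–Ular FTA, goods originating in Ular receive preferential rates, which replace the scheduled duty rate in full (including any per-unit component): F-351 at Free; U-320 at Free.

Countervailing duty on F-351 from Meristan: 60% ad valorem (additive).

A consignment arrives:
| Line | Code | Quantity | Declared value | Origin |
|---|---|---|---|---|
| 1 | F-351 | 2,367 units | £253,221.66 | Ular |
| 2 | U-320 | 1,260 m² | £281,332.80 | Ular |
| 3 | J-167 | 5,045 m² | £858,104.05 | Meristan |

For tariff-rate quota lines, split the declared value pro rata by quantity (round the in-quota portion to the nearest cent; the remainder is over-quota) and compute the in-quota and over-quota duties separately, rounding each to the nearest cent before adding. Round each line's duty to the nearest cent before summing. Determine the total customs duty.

£92,764.54

Line 1 (F-351, Ular, 2,367 units, £253,221.66):
Base rate for F-351 is £1.35/unit.
Origin Ular qualifies under the Serland–Ular agreement and F-351 is covered: preferential rate Free applies instead.
The additional-duty order on F-351 targets Meristan, not Ular; it does not apply.
Duty = £253,221.66 × 0% = £0.00.
Line 2 (U-320, Ular, 1,260 m², £281,332.80):
Base rate for U-320 is £0.45/m².
Origin Ular qualifies under the Serland–Ular agreement and U-320 is covered: preferential rate Free applies instead.
Duty = £281,332.80 × 0% = £0.00.
Line 3 (J-167, Meristan, 5,045 m², £858,104.05):
Code J-167 is under a tariff-rate quota (threshold 2,208 m²). In-quota: 2,208 m² at 3.5%; over-quota: 2,837 m² at 16.5%.
Pro-rata value split: in-quota = £858,104.05 × 2,208/5,045 = £375,558.72; over-quota = £858,104.05 − £375,558.72 = £482,545.33.
In-quota duty = £375,558.72 × 3.5% = £13,144.56. Over-quota duty = £482,545.33 × 16.5% = £79,619.98.
Line duty = £13,144.56 + £79,619.98 = £92,764.54.
Total = £0.00 + £0.00 + £92,764.54 = £92,764.54.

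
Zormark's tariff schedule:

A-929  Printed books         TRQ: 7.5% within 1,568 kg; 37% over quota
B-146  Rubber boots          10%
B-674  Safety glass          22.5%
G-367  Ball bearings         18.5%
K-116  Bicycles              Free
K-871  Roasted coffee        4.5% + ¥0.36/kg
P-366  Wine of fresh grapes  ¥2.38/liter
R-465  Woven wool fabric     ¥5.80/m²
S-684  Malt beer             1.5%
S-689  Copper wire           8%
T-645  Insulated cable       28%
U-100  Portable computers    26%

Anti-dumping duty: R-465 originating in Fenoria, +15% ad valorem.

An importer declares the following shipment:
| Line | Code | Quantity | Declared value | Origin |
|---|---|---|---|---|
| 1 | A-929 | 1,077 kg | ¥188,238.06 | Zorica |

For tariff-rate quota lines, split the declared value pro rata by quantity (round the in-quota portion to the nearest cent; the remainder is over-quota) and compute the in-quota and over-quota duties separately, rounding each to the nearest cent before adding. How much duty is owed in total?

Line 1 (A-929, Zorica, 1,077 kg, ¥188,238.06):
Code A-929 is under a tariff-rate quota (threshold 1,568 kg). Quantity 1,077 kg is within the quota, so the in-quota rate 7.5% applies to the full value.
Duty = ¥188,238.06 × 7.5% = ¥14,117.85.

¥14,117.85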